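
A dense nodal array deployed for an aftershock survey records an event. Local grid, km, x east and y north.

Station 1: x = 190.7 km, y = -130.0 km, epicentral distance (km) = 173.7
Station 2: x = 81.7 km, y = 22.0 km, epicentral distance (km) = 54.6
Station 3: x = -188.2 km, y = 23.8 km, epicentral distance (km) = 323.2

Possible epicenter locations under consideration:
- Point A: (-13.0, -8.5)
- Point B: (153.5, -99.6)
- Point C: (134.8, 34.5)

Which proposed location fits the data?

Point C

For each candidate, compare |candidate − station| to the reported distance:
Point A: residuals Station 1 63.5, Station 2 44.9, Station 3 145.0 → max 145.0 km
Point B: residuals Station 1 125.7, Station 2 86.6, Station 3 40.1 → max 125.7 km
Point C: residuals Station 1 0.0, Station 2 0.0, Station 3 0.0 → max 0.0 km
Only Point C has all residuals ≈ 0.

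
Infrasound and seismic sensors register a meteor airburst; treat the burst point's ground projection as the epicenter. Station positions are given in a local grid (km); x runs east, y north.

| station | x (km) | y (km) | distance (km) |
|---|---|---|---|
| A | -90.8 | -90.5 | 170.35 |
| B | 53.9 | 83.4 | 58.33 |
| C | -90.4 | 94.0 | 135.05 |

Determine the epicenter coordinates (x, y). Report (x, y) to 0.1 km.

28.9 km east, 30.7 km north

Circle about each station: (x + 90.8)² + (y + 90.5)² = 170.35²; (x − 53.9)² + (y − 83.4)² = 58.33²; (x + 90.4)² + (y − 94.0)² = 135.05².
Subtracting pairs of circle equations eliminates x²+y² and gives linear equations (the radical axes):
289.4 x + 347.8 y = 19042.61
0.8 x + 369.0 y = 11353.89
Solving the 2×2 system: x ≈ 28.9, y ≈ 30.7 km.
Check against A (with the unrounded x, y): √((x + 90.8)²+(y + 90.5)²) = 170.35 ≈ 170.35 km. ✓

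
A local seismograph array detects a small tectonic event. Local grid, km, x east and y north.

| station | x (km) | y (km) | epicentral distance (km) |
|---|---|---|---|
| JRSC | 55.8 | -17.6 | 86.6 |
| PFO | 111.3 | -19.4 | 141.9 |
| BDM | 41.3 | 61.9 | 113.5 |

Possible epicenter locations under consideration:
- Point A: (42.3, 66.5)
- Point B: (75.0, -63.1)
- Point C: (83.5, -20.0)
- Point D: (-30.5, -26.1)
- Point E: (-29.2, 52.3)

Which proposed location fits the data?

Point D

For each candidate, compare |candidate − station| to the reported distance:
Point A: residuals JRSC 1.4, PFO 31.7, BDM 108.8 → max 108.8 km
Point B: residuals JRSC 37.2, PFO 85.1, BDM 16.0 → max 85.1 km
Point C: residuals JRSC 58.8, PFO 114.1, BDM 21.4 → max 114.1 km
Point D: residuals JRSC 0.1, PFO 0.1, BDM 0.1 → max 0.1 km
Point E: residuals JRSC 23.5, PFO 15.8, BDM 42.3 → max 42.3 km
Only Point D has all residuals ≈ 0.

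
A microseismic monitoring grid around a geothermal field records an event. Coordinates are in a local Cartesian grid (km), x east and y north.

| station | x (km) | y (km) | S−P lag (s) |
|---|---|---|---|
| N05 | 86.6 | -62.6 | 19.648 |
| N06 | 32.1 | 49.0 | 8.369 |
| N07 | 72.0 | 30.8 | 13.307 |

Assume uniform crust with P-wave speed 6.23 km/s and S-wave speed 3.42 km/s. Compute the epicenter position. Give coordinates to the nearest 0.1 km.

Distance from S−P lag: d = Δt · v_P v_S / (v_P − v_S) = Δt · (6.23·3.42)/(6.23−3.42) ≈ 7.5824·Δt.
So d_N05 = 148.98, d_N06 = 63.46, d_N07 = 100.90 km.
Circle about each station: (x − 86.6)² + (y + 62.6)² = 148.98²; (x − 32.1)² + (y − 49.0)² = 63.46²; (x − 72.0)² + (y − 30.8)² = 100.90².
Subtracting the N05 equation from the N06 and N07 equations removes the quadratic terms:
-109.0 x + 223.2 y = 10180.96
-29.2 x + 186.8 y = 6728.55
Solving the 2×2 system: x ≈ -28.9, y ≈ 31.5 km.

(-28.9, 31.5)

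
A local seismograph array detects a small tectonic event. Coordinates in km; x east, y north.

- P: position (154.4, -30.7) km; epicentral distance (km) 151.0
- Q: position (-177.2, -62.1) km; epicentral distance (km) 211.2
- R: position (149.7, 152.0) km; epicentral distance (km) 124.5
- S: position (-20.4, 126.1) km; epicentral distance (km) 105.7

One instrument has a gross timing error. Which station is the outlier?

R

Solve using three stations at a time. Using P, Q, S (subtract circle equations pairwise → linear system) gives (x, y) ≈ (14.6, 26.4).
Distances from that point to each station vs reported:
  P: calculated 151.0 vs reported 151.0 → residual 0.0 km
  Q: calculated 211.2 vs reported 211.2 → residual 0.0 km
  R: calculated 184.5 vs reported 124.5 → residual 60.0 km
  S: calculated 105.7 vs reported 105.7 → residual 0.0 km
P, Q, S are mutually consistent (residuals ≈ 0); R is off by 60.0 km.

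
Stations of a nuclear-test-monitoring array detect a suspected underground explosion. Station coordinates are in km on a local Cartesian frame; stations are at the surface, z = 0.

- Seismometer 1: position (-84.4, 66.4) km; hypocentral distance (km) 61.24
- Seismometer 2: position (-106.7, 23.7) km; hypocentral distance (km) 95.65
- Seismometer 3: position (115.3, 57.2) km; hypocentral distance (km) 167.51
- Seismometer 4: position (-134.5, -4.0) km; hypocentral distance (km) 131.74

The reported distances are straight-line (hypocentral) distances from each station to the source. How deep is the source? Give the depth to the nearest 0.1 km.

depth ≈ 43.9 km

Each station gives a sphere (x−x_i)² + (y−y_i)² + z² = d_i² (stations at z=0).
Subtracting the Seismometer 1 sphere from Seismometer 2 and Seismometer 3: z² cancels, leaving linear equations in x and y:
-44.6 x − 85.4 y = -4984.32
399.4 x − 18.4 y = -19275.65
Solving: x ≈ -44.502, y ≈ 81.606 km (keep extra digits for the depth step; rounded: -44.5, 81.6).
Then from the Seismometer 1 sphere: z² = 61.24² − (x + 84.4)² − (y − 66.4)² with x = -44.502, y = 81.606, so z ≈ 43.901 ≈ 43.9 km.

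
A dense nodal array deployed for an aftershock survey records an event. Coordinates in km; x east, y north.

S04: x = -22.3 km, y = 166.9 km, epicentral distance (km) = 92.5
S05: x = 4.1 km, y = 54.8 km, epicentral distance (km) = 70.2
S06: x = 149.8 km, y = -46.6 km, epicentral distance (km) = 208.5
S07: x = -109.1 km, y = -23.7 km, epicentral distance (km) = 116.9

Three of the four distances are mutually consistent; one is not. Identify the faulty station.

Solve using three stations at a time. Using S04, S05, S07 (subtract circle equations pairwise → linear system) gives (x, y) ≈ (-60.4, 82.6).
Distances from that point to each station vs reported:
  S04: calculated 92.5 vs reported 92.5 → residual 0.0 km
  S05: calculated 70.2 vs reported 70.2 → residual 0.0 km
  S06: calculated 246.7 vs reported 208.5 → residual 38.2 km
  S07: calculated 116.9 vs reported 116.9 → residual 0.0 km
S04, S05, S07 are mutually consistent (residuals ≈ 0); S06 is off by 38.2 km.

S06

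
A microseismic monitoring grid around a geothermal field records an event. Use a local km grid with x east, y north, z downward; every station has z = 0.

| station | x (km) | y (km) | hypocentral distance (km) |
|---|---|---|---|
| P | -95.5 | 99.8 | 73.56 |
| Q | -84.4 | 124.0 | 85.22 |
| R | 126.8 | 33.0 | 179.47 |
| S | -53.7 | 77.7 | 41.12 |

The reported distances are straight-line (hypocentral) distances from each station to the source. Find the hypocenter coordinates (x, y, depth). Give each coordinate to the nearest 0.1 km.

(-48.2, 54.5, 33.5)

Each station gives a sphere (x−x_i)² + (y−y_i)² + z² = d_i² (stations at z=0).
Subtracting the P sphere from Q and R: z² cancels, leaving linear equations in x and y:
22.2 x + 48.4 y = 1567.70
444.6 x − 133.6 y = -28711.46
Solving: x ≈ -48.201, y ≈ 54.499 km (keep extra digits for the depth step; rounded: -48.2, 54.5).
Then from the P sphere: z² = 73.56² − (x + 95.5)² − (y − 99.8)² with x = -48.201, y = 54.499, so z ≈ 33.492 ≈ 33.5 km.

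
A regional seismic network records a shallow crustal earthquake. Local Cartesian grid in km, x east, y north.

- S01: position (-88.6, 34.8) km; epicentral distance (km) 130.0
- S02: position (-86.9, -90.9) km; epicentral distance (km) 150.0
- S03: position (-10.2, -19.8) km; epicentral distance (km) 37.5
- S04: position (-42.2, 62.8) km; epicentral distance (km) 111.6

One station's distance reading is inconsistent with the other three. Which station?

Solve using three stations at a time. Using S01, S03, S04 (subtract circle equations pairwise → linear system) gives (x, y) ≈ (26.9, -24.8).
Distances from that point to each station vs reported:
  S01: calculated 130.0 vs reported 130.0 → residual 0.0 km
  S02: calculated 131.6 vs reported 150.0 → residual 18.4 km
  S03: calculated 37.5 vs reported 37.5 → residual 0.0 km
  S04: calculated 111.6 vs reported 111.6 → residual 0.0 km
S01, S03, S04 are mutually consistent (residuals ≈ 0); S02 is off by 18.4 km.

S02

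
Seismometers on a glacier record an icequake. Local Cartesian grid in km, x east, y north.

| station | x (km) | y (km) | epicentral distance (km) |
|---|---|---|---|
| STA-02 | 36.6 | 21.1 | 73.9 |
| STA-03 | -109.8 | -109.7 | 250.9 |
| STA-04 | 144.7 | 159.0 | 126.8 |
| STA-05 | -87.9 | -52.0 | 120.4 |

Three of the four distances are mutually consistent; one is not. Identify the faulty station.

STA-05

Solve using three stations at a time. Using STA-02, STA-03, STA-04 (subtract circle equations pairwise → linear system) gives (x, y) ≈ (35.4, 94.8).
Distances from that point to each station vs reported:
  STA-02: calculated 73.8 vs reported 73.9 → residual 0.1 km
  STA-03: calculated 250.9 vs reported 250.9 → residual 0.0 km
  STA-04: calculated 126.7 vs reported 126.8 → residual 0.1 km
  STA-05: calculated 191.8 vs reported 120.4 → residual 71.4 km
STA-02, STA-03, STA-04 are mutually consistent (residuals ≈ 0); STA-05 is off by 71.4 km.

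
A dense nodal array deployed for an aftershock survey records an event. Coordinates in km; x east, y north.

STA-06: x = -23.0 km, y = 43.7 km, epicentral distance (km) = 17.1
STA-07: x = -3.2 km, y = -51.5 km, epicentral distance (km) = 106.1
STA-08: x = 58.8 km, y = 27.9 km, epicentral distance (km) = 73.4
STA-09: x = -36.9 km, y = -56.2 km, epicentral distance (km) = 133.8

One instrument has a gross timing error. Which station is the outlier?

STA-09

Solve using three stations at a time. Using STA-06, STA-07, STA-08 (subtract circle equations pairwise → linear system) gives (x, y) ≈ (-9.7, 54.4).
Distances from that point to each station vs reported:
  STA-06: calculated 17.1 vs reported 17.1 → residual 0.0 km
  STA-07: calculated 106.1 vs reported 106.1 → residual 0.0 km
  STA-08: calculated 73.4 vs reported 73.4 → residual 0.0 km
  STA-09: calculated 113.9 vs reported 133.8 → residual 19.9 km
STA-06, STA-07, STA-08 are mutually consistent (residuals ≈ 0); STA-09 is off by 19.9 km.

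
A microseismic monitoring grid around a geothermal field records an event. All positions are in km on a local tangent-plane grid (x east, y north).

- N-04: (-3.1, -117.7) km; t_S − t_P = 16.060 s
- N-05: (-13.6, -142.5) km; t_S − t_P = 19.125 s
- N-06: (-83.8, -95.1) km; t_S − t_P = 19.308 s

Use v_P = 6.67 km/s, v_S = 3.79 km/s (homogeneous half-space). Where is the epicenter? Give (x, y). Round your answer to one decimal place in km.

Distance from S−P lag: d = Δt · v_P v_S / (v_P − v_S) = Δt · (6.67·3.79)/(6.67−3.79) ≈ 8.7775·Δt.
So d_N-04 = 140.97, d_N-05 = 167.87, d_N-06 = 169.48 km.
Circle about each station: (x + 3.1)² + (y + 117.7)² = 140.97²; (x + 13.6)² + (y + 142.5)² = 167.87²; (x + 83.8)² + (y + 95.1)² = 169.48².
Subtracting the N-04 equation from the N-05 and N-06 equations removes the quadratic terms:
-21.0 x − 49.6 y = -1679.49
-161.4 x + 45.2 y = -6647.38
Solving the 2×2 system: x ≈ 45.3, y ≈ 14.7 km.
Check against N-04 (with the unrounded x, y): √((x + 3.1)²+(y + 117.7)²) = 140.95 ≈ 140.97 km. ✓

(45.3, 14.7)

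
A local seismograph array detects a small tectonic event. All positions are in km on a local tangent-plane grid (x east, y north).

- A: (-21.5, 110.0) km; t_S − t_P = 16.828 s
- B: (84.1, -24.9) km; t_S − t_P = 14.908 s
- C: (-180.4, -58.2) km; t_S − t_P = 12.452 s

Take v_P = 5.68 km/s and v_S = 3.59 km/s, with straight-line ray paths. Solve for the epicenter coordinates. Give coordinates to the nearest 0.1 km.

Distance from S−P lag: d = Δt · v_P v_S / (v_P − v_S) = Δt · (5.68·3.59)/(5.68−3.59) ≈ 9.7566·Δt.
So d_A = 164.18, d_B = 145.45, d_C = 121.49 km.
Circle about each station: (x + 21.5)² + (y − 110.0)² = 164.18²; (x − 84.1)² + (y + 24.9)² = 145.45²; (x + 180.4)² + (y + 58.2)² = 121.49².
Subtracting the A equation from the B and C equations removes the quadratic terms:
211.2 x − 269.8 y = 929.94
-317.8 x − 336.4 y = 35564.40
Solving the 2×2 system: x ≈ -59.2, y ≈ -49.8 km.

-59.2 km east, -49.8 km north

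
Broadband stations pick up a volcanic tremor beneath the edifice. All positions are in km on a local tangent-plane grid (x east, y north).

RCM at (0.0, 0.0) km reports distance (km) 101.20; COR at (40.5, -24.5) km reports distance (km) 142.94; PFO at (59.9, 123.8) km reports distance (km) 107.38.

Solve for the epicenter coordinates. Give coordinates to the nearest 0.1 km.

Circle about each station: x² + y² = 101.20²; (x − 40.5)² + (y + 24.5)² = 142.94²; (x − 59.9)² + (y − 123.8)² = 107.38².
Subtracting the RCM equation from the COR and PFO equations removes the quadratic terms:
81.0 x − 49.0 y = -7949.90
119.8 x + 247.6 y = 17625.43
Solving the 2×2 system: x ≈ -42.6, y ≈ 91.8 km.

-42.6 km east, 91.8 km north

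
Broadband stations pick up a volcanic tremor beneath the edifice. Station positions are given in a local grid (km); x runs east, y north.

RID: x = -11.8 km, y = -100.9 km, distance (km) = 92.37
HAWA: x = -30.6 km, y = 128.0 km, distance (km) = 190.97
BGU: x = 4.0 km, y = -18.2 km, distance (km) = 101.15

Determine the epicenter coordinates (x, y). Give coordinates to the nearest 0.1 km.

-90.9 km east, -53.2 km north

Circle about each station: (x + 11.8)² + (y + 100.9)² = 92.37²; (x + 30.6)² + (y − 128.0)² = 190.97²; (x − 4.0)² + (y + 18.2)² = 101.15².
Subtracting the RID equation from the HAWA and BGU equations removes the quadratic terms:
-37.6 x + 457.8 y = -20937.01
31.6 x + 165.4 y = -11671.92
Solving the 2×2 system: x ≈ -90.9, y ≈ -53.2 km.
Check against RID (with the unrounded x, y): √((x + 11.8)²+(y + 100.9)²) = 92.37 ≈ 92.37 km. ✓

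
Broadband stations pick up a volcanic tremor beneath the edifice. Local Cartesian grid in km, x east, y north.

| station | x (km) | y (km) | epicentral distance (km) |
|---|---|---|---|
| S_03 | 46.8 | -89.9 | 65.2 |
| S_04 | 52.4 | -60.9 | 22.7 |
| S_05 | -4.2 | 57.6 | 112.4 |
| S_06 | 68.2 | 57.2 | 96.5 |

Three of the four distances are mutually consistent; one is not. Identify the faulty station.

Solve using three stations at a time. Using S_04, S_05, S_06 (subtract circle equations pairwise → linear system) gives (x, y) ≈ (54.4, -38.3).
Distances from that point to each station vs reported:
  S_03: calculated 52.2 vs reported 65.2 → residual 13.0 km
  S_04: calculated 22.7 vs reported 22.7 → residual 0.0 km
  S_05: calculated 112.4 vs reported 112.4 → residual 0.0 km
  S_06: calculated 96.5 vs reported 96.5 → residual 0.0 km
S_04, S_05, S_06 are mutually consistent (residuals ≈ 0); S_03 is off by 13.0 km.

S_03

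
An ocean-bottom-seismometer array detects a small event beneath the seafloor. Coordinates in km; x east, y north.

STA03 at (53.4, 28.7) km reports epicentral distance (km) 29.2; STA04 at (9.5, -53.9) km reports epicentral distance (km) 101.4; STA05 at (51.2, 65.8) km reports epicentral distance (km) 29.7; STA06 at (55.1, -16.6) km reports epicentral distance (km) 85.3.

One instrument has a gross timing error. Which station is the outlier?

Solve using three stations at a time. Using STA03, STA04, STA05 (subtract circle equations pairwise → linear system) gives (x, y) ≈ (29.5, 45.5).
Distances from that point to each station vs reported:
  STA03: calculated 29.2 vs reported 29.2 → residual 0.0 km
  STA04: calculated 101.4 vs reported 101.4 → residual 0.0 km
  STA05: calculated 29.7 vs reported 29.7 → residual 0.0 km
  STA06: calculated 67.2 vs reported 85.3 → residual 18.1 km
STA03, STA04, STA05 are mutually consistent (residuals ≈ 0); STA06 is off by 18.1 km.

STA06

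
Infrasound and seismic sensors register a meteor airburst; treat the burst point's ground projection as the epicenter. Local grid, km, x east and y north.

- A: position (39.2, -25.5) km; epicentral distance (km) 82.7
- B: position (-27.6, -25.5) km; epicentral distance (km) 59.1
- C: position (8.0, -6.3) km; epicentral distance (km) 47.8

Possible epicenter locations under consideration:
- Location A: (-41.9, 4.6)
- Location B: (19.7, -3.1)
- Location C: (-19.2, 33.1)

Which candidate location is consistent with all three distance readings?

For each candidate, compare |candidate − station| to the reported distance:
Location A: residuals A 3.8, B 25.8, C 3.3 → max 25.8 km
Location B: residuals A 53.0, B 6.8, C 35.7 → max 53.0 km
Location C: residuals A 0.0, B 0.1, C 0.1 → max 0.1 km
Only Location C has all residuals ≈ 0.

Location C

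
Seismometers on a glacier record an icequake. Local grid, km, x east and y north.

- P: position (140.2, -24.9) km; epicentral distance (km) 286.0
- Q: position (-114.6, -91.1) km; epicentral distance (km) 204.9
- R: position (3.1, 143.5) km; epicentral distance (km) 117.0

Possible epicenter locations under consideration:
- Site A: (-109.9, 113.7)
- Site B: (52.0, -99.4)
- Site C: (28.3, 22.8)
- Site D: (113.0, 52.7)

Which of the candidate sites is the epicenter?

Site A

For each candidate, compare |candidate − station| to the reported distance:
Site A: residuals P 0.1, Q 0.0, R 0.1 → max 0.1 km
Site B: residuals P 170.5, Q 38.1, R 130.8 → max 170.5 km
Site C: residuals P 164.4, Q 22.2, R 6.3 → max 164.4 km
Site D: residuals P 203.8, Q 64.3, R 25.6 → max 203.8 km
Only Site A has all residuals ≈ 0.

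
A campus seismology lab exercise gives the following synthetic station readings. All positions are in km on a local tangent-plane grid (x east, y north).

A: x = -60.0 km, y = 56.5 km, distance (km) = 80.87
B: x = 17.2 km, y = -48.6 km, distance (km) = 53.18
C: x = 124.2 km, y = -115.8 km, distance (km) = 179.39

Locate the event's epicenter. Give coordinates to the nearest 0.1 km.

Circle about each station: (x + 60.0)² + (y − 56.5)² = 80.87²; (x − 17.2)² + (y + 48.6)² = 53.18²; (x − 124.2)² + (y + 115.8)² = 179.39².
Subtracting the A equation from the B and C equations removes the quadratic terms:
154.4 x − 210.2 y = -422.61
368.4 x − 344.6 y = -3597.79
Solving the 2×2 system: x ≈ -25.2, y ≈ -16.5 km.
Check against A (with the unrounded x, y): √((x + 60.0)²+(y − 56.5)²) = 80.87 ≈ 80.87 km. ✓

(-25.2, -16.5)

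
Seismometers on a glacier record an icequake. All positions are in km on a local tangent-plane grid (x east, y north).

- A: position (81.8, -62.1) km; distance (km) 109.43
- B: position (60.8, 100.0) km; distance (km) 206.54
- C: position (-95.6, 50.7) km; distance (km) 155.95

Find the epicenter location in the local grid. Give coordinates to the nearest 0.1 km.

Circle about each station: (x − 81.8)² + (y + 62.1)² = 109.43²; (x − 60.8)² + (y − 100.0)² = 206.54²; (x + 95.6)² + (y − 50.7)² = 155.95².
Subtracting the A equation from the B and C equations removes the quadratic terms:
-42.0 x + 324.2 y = -27534.86
-354.8 x + 225.6 y = -11183.28
Solving the 2×2 system: x ≈ -24.5, y ≈ -88.1 km.

(-24.5, -88.1)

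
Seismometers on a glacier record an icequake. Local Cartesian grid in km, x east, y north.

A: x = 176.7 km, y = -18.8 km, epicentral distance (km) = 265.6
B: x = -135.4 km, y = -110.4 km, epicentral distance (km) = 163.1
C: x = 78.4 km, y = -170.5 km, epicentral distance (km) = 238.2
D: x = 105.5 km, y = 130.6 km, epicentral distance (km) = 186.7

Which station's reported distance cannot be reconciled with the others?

A

Solve using three stations at a time. Using B, C, D (subtract circle equations pairwise → linear system) gives (x, y) ≈ (-51.3, 29.3).
Distances from that point to each station vs reported:
  A: calculated 233.0 vs reported 265.6 → residual 32.6 km
  B: calculated 163.1 vs reported 163.1 → residual 0.0 km
  C: calculated 238.2 vs reported 238.2 → residual 0.0 km
  D: calculated 186.7 vs reported 186.7 → residual 0.0 km
B, C, D are mutually consistent (residuals ≈ 0); A is off by 32.6 km.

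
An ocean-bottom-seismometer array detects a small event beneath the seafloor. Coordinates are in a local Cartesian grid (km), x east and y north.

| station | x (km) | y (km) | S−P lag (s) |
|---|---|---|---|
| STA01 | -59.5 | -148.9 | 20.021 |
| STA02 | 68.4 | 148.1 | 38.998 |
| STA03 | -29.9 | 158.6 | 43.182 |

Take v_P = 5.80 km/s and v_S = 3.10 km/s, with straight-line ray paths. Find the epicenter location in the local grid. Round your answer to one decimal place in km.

68.5 km east, -111.6 km north

Distance from S−P lag: d = Δt · v_P v_S / (v_P − v_S) = Δt · (5.80·3.10)/(5.80−3.10) ≈ 6.6593·Δt.
So d_STA01 = 133.33, d_STA02 = 259.70, d_STA03 = 287.56 km.
Circle about each station: (x + 59.5)² + (y + 148.9)² = 133.33²; (x − 68.4)² + (y − 148.1)² = 259.70²; (x + 29.9)² + (y − 158.6)² = 287.56².
Subtracting the STA01 equation from the STA02 and STA03 equations removes the quadratic terms:
255.8 x + 594.0 y = -48766.49
59.2 x + 615.0 y = -64577.35
Solving the 2×2 system: x ≈ 68.5, y ≈ -111.6 km.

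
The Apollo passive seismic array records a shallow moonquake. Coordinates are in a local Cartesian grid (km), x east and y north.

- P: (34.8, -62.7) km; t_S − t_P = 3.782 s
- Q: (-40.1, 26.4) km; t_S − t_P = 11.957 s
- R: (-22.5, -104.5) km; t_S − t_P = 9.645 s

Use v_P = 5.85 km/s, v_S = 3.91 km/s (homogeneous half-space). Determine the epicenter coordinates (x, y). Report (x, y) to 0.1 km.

77.8 km east, -50.9 km north

Distance from S−P lag: d = Δt · v_P v_S / (v_P − v_S) = Δt · (5.85·3.91)/(5.85−3.91) ≈ 11.7905·Δt.
So d_P = 44.59, d_Q = 140.98, d_R = 113.72 km.
Circle about each station: (x − 34.8)² + (y + 62.7)² = 44.59²; (x + 40.1)² + (y − 26.4)² = 140.98²; (x + 22.5)² + (y + 104.5)² = 113.72².
Subtracting the P equation from the Q and R equations removes the quadratic terms:
-149.8 x + 178.2 y = -20724.45
-114.6 x − 83.6 y = -4659.80
Solving the 2×2 system: x ≈ 77.8, y ≈ -50.9 km.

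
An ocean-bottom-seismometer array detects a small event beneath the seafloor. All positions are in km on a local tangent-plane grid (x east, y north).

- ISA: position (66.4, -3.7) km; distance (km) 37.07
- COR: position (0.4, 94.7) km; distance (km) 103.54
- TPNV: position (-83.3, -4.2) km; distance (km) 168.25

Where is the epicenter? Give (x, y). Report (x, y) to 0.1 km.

(81.4, 30.2)

Circle about each station: (x − 66.4)² + (y + 3.7)² = 37.07²; (x − 0.4)² + (y − 94.7)² = 103.54²; (x + 83.3)² + (y + 4.2)² = 168.25².
Subtracting pairs of circle equations eliminates x²+y² and gives linear equations (the radical axes):
-132.0 x + 196.8 y = -4800.75
-299.4 x − 1.0 y = -24400.00
Solving the 2×2 system: x ≈ 81.4, y ≈ 30.2 km.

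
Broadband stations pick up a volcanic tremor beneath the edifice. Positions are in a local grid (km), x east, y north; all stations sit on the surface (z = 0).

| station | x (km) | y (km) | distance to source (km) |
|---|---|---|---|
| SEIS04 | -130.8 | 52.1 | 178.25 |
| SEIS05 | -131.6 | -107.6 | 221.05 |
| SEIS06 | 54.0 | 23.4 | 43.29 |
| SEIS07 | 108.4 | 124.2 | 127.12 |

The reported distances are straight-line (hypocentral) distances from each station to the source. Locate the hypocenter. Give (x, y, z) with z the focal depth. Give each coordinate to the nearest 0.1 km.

x ≈ 40.5 km, y ≈ 24.9 km, depth ≈ 41.1 km

Each station gives a sphere (x−x_i)² + (y−y_i)² + z² = d_i² (stations at z=0).
Subtracting the SEIS04 sphere from SEIS05 and SEIS06: z² cancels, leaving linear equations in x and y:
-1.6 x − 319.4 y = -8016.77
369.6 x − 57.4 y = 13539.55
Solving: x ≈ 40.499, y ≈ 24.897 km (keep extra digits for the depth step; rounded: 40.5, 24.9).
Then from the SEIS04 sphere: z² = 178.25² − (x + 130.8)² − (y − 52.1)² with x = 40.499, y = 24.897, so z ≈ 41.106 ≈ 41.1 km.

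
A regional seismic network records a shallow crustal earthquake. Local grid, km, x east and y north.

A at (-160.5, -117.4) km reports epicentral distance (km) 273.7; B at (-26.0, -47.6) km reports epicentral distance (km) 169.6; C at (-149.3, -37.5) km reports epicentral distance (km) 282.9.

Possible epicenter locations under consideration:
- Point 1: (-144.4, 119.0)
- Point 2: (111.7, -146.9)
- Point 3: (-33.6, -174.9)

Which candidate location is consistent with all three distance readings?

Point 2

For each candidate, compare |candidate − station| to the reported distance:
Point 1: residuals A 36.8, B 34.8, C 126.3 → max 126.3 km
Point 2: residuals A 0.1, B 0.2, C 0.1 → max 0.2 km
Point 3: residuals A 134.4, B 42.1, C 103.3 → max 134.4 km
Only Point 2 has all residuals ≈ 0.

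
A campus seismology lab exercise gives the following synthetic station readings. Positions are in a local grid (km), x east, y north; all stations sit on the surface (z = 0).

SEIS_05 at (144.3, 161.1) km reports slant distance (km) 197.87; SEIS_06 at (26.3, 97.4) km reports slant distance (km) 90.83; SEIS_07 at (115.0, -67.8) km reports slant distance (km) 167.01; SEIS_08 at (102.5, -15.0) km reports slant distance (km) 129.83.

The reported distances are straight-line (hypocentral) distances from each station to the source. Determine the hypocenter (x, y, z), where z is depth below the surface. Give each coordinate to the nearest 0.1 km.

Each station gives a sphere (x−x_i)² + (y−y_i)² + z² = d_i² (stations at z=0).
Subtracting the SEIS_05 sphere from SEIS_06 and SEIS_07: z² cancels, leaving linear equations in x and y:
-236.0 x − 127.4 y = -5694.80
-58.6 x − 457.8 y = -17693.66
Solving: x ≈ 3.509, y ≈ 38.200 km (keep extra digits for the depth step; rounded: 3.5, 38.2).
Then from the SEIS_05 sphere: z² = 197.87² − (x − 144.3)² − (y − 161.1)² with x = 3.509, y = 38.200, so z ≈ 65.008 ≈ 65.0 km.

(3.5, 38.2, 65.0)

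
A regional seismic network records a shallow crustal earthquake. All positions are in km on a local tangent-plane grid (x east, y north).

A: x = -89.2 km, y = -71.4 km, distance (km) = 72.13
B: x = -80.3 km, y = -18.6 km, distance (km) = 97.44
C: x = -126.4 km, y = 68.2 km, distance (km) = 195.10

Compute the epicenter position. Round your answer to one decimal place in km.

Circle about each station: (x + 89.2)² + (y + 71.4)² = 72.13²; (x + 80.3)² + (y + 18.6)² = 97.44²; (x + 126.4)² + (y − 68.2)² = 195.10².
Subtracting the A equation from the B and C equations removes the quadratic terms:
17.8 x + 105.6 y = -10552.37
-74.4 x + 279.2 y = -25287.67
Solving the 2×2 system: x ≈ -21.5, y ≈ -96.3 km.
Check against A (with the unrounded x, y): √((x + 89.2)²+(y + 71.4)²) = 72.13 ≈ 72.13 km. ✓

-21.5 km east, -96.3 km north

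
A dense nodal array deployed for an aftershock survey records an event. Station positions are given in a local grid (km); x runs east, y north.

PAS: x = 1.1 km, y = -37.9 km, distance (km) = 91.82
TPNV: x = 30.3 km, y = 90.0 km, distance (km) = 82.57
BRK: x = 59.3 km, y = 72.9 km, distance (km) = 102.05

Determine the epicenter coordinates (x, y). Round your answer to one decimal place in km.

Circle about each station: (x − 1.1)² + (y + 37.9)² = 91.82²; (x − 30.3)² + (y − 90.0)² = 82.57²; (x − 59.3)² + (y − 72.9)² = 102.05².
Subtracting pairs of circle equations eliminates x²+y² and gives linear equations (the radical axes):
58.4 x + 255.8 y = 9193.58
116.4 x + 221.6 y = 5409.99
Solving the 2×2 system: x ≈ -38.8, y ≈ 44.8 km.

x ≈ -38.8 km, y ≈ 44.8 km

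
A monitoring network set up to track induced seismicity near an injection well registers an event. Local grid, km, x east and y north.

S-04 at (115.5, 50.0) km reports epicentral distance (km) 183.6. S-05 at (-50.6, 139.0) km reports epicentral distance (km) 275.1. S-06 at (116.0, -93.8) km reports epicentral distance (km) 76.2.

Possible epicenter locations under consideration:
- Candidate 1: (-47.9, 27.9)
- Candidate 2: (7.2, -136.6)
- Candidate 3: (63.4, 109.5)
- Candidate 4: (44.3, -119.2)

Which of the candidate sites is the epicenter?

Candidate 4

For each candidate, compare |candidate − station| to the reported distance:
Candidate 1: residuals S-04 18.7, S-05 164.0, S-06 127.9 → max 164.0 km
Candidate 2: residuals S-04 32.2, S-05 6.5, S-06 40.7 → max 40.7 km
Candidate 3: residuals S-04 104.5, S-05 157.3, S-06 133.8 → max 157.3 km
Candidate 4: residuals S-04 0.0, S-05 0.0, S-06 0.1 → max 0.1 km
Only Candidate 4 has all residuals ≈ 0.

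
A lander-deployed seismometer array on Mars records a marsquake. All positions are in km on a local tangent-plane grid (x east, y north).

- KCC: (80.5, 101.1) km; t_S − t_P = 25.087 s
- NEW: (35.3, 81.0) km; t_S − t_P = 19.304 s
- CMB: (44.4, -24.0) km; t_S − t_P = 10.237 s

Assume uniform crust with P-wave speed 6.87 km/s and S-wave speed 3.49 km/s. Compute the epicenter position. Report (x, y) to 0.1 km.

-26.1 km east, -41.4 km north

Distance from S−P lag: d = Δt · v_P v_S / (v_P − v_S) = Δt · (6.87·3.49)/(6.87−3.49) ≈ 7.0936·Δt.
So d_KCC = 177.96, d_NEW = 136.93, d_CMB = 72.62 km.
Circle about each station: (x − 80.5)² + (y − 101.1)² = 177.96²; (x − 35.3)² + (y − 81.0)² = 136.93²; (x − 44.4)² + (y + 24.0)² = 72.62².
Subtracting pairs of circle equations eliminates x²+y² and gives linear equations (the radical axes):
-90.4 x − 40.2 y = 4025.57
-72.2 x − 250.2 y = 12242.00
Solving the 2×2 system: x ≈ -26.1, y ≈ -41.4 km.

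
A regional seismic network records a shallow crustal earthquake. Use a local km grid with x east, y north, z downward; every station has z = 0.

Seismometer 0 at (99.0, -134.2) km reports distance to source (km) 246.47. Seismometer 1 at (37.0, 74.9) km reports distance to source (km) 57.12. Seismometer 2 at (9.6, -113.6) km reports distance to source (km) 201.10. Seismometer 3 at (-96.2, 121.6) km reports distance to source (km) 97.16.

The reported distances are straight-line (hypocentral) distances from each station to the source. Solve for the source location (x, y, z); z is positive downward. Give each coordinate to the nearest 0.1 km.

Each station gives a sphere (x−x_i)² + (y−y_i)² + z² = d_i² (stations at z=0).
Subtracting the Seismometer 0 sphere from Seismometer 1 and Seismometer 2: z² cancels, leaving linear equations in x and y:
-124.0 x + 418.2 y = 36653.14
-178.8 x + 41.2 y = 5492.73
Solving: x ≈ -11.296, y ≈ 84.296 km (keep extra digits for the depth step; rounded: -11.3, 84.3).
Then from the Seismometer 0 sphere: z² = 246.47² − (x − 99.0)² − (y + 134.2)² with x = -11.296, y = 84.296, so z ≈ 29.013 ≈ 29.0 km.

(-11.3, 84.3, 29.0)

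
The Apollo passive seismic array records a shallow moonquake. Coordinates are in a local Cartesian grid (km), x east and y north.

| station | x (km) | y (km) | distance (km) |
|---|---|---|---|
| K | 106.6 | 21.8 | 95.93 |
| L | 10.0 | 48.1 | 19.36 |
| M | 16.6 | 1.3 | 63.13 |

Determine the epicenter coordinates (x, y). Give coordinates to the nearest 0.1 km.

Circle about each station: (x − 106.6)² + (y − 21.8)² = 95.93²; (x − 10.0)² + (y − 48.1)² = 19.36²; (x − 16.6)² + (y − 1.3)² = 63.13².
Subtracting the K equation from the L and M equations removes the quadratic terms:
-193.2 x + 52.6 y = -597.43
-180.0 x − 41.0 y = -6344.38
Solving the 2×2 system: x ≈ 20.6, y ≈ 64.3 km.

20.6 km east, 64.3 km north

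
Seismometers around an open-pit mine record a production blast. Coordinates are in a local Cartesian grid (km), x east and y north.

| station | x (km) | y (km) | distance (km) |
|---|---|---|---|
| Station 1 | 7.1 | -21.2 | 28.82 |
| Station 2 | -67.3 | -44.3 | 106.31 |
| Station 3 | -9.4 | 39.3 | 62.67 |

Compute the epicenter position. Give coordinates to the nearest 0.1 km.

(32.4, -7.4)

Circle about each station: (x − 7.1)² + (y + 21.2)² = 28.82²; (x + 67.3)² + (y + 44.3)² = 106.31²; (x + 9.4)² + (y − 39.3)² = 62.67².
Subtracting the Station 1 equation from the Station 2 and Station 3 equations removes the quadratic terms:
-148.8 x − 46.2 y = -4479.29
-33.0 x + 121.0 y = -1963.94
Solving the 2×2 system: x ≈ 32.4, y ≈ -7.4 km.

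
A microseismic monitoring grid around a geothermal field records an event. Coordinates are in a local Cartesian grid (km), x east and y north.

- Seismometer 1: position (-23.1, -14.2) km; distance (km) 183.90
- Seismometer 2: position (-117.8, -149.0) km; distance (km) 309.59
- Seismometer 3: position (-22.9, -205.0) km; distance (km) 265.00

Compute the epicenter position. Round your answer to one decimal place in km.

Circle about each station: (x + 23.1)² + (y + 14.2)² = 183.90²; (x + 117.8)² + (y + 149.0)² = 309.59²; (x + 22.9)² + (y + 205.0)² = 265.00².
Subtracting pairs of circle equations eliminates x²+y² and gives linear equations (the radical axes):
-189.4 x − 269.6 y = -26684.17
0.4 x − 381.6 y = 5408.37
Solving the 2×2 system: x ≈ 160.8, y ≈ -14.0 km.
Check against Seismometer 1 (with the unrounded x, y): √((x + 23.1)²+(y + 14.2)²) = 183.92 ≈ 183.90 km. ✓

160.8 km east, -14.0 km north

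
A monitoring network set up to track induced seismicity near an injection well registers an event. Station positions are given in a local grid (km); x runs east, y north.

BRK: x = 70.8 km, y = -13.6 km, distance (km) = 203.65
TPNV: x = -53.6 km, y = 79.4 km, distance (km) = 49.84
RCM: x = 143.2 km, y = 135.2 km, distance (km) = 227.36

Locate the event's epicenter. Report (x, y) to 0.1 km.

Circle about each station: (x − 70.8)² + (y + 13.6)² = 203.65²; (x + 53.6)² + (y − 79.4)² = 49.84²; (x − 143.2)² + (y − 135.2)² = 227.36².
Subtracting the BRK equation from the TPNV and RCM equations removes the quadratic terms:
-248.8 x + 186.0 y = 42969.02
144.8 x + 297.6 y = 23368.43
Solving the 2×2 system: x ≈ -83.6, y ≈ 119.2 km.

x ≈ -83.6 km, y ≈ 119.2 km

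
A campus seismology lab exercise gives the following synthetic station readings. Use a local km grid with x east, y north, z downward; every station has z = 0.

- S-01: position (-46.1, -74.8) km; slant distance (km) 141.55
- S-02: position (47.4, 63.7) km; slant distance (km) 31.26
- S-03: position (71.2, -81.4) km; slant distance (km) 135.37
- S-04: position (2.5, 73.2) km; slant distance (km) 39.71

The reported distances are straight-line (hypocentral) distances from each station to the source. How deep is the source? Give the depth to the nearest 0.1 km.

Each station gives a sphere (x−x_i)² + (y−y_i)² + z² = d_i² (stations at z=0).
Subtracting the S-01 sphere from S-02 and S-03: z² cancels, leaving linear equations in x and y:
187.0 x + 277.0 y = 17643.41
234.6 x − 13.2 y = 5686.52
Solving: x ≈ 26.805, y ≈ 45.599 km (keep extra digits for the depth step; rounded: 26.8, 45.6).
Then from the S-01 sphere: z² = 141.55² − (x + 46.1)² − (y + 74.8)² with x = 26.805, y = 45.599, so z ≈ 15.011 ≈ 15.0 km.
Check against S-04 (with the unrounded solution): distance 39.72 ≈ 39.71 km. ✓

z ≈ 15.0 km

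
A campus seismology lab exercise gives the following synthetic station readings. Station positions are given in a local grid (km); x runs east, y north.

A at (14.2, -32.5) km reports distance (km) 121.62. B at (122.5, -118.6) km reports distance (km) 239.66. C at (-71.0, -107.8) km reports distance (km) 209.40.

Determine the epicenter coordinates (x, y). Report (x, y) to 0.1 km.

Circle about each station: (x − 14.2)² + (y + 32.5)² = 121.62²; (x − 122.5)² + (y + 118.6)² = 239.66²; (x + 71.0)² + (y + 107.8)² = 209.40².
Subtracting pairs of circle equations eliminates x²+y² and gives linear equations (the radical axes):
216.6 x − 172.2 y = -14831.17
-170.4 x − 150.6 y = -13652.99
Solving the 2×2 system: x ≈ 1.9, y ≈ 88.5 km.
Check against A (with the unrounded x, y): √((x − 14.2)²+(y + 32.5)²) = 121.64 ≈ 121.62 km. ✓

1.9 km east, 88.5 km north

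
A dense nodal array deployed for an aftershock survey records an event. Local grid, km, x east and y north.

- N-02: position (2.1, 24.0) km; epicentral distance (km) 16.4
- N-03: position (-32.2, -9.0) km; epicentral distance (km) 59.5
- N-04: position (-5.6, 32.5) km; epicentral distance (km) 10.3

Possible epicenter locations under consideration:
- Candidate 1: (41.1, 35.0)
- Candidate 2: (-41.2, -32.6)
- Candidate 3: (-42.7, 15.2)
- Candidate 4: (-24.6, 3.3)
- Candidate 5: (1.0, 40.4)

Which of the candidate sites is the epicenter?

For each candidate, compare |candidate − station| to the reported distance:
Candidate 1: residuals N-02 24.1, N-03 26.0, N-04 36.5 → max 36.5 km
Candidate 2: residuals N-02 54.9, N-03 34.2, N-04 63.9 → max 63.9 km
Candidate 3: residuals N-02 29.3, N-03 33.1, N-04 30.6 → max 33.1 km
Candidate 4: residuals N-02 17.4, N-03 45.0, N-04 24.5 → max 45.0 km
Candidate 5: residuals N-02 0.0, N-03 0.0, N-04 0.0 → max 0.0 km
Only Candidate 5 has all residuals ≈ 0.

Candidate 5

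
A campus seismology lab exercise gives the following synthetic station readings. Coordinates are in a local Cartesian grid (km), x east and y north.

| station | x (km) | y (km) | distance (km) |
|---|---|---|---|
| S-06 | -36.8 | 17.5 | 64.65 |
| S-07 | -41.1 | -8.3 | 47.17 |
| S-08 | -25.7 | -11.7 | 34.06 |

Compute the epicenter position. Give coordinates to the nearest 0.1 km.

Circle about each station: (x + 36.8)² + (y − 17.5)² = 64.65²; (x + 41.1)² + (y + 8.3)² = 47.17²; (x + 25.7)² + (y + 11.7)² = 34.06².
Subtracting the S-06 equation from the S-07 and S-08 equations removes the quadratic terms:
-8.6 x − 51.6 y = 2052.22
22.2 x − 58.4 y = 2156.43
Solving the 2×2 system: x ≈ -5.2, y ≈ -38.9 km.

-5.2 km east, -38.9 km north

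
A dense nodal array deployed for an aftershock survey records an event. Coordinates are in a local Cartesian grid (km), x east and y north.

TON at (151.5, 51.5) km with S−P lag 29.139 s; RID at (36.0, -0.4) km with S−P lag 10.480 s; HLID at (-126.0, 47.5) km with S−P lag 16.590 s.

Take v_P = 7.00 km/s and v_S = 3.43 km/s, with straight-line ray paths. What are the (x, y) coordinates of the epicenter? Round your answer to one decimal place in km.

Distance from S−P lag: d = Δt · v_P v_S / (v_P − v_S) = Δt · (7.00·3.43)/(7.00−3.43) ≈ 6.7255·Δt.
So d_TON = 195.97, d_RID = 70.48, d_HLID = 111.58 km.
Circle about each station: (x − 151.5)² + (y − 51.5)² = 195.97²; (x − 36.0)² + (y + 0.4)² = 70.48²; (x + 126.0)² + (y − 47.5)² = 111.58².
Subtracting the TON equation from the RID and HLID equations removes the quadratic terms:
-231.0 x − 103.8 y = 9128.47
-555.0 x − 8.0 y = 18481.89
Solving the 2×2 system: x ≈ -33.1, y ≈ -14.3 km.

(-33.1, -14.3)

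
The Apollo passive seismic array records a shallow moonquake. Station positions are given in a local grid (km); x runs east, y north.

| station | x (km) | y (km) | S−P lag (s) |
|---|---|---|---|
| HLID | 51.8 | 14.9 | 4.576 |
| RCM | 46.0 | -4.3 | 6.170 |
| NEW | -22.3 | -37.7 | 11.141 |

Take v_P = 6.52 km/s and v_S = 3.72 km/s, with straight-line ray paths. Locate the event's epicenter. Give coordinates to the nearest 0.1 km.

x ≈ 26.6 km, y ≈ 45.5 km

Distance from S−P lag: d = Δt · v_P v_S / (v_P − v_S) = Δt · (6.52·3.72)/(6.52−3.72) ≈ 8.6623·Δt.
So d_HLID = 39.64, d_RCM = 53.45, d_NEW = 96.51 km.
Circle about each station: (x − 51.8)² + (y − 14.9)² = 39.64²; (x − 46.0)² + (y + 4.3)² = 53.45²; (x + 22.3)² + (y + 37.7)² = 96.51².
Subtracting the HLID equation from the RCM and NEW equations removes the quadratic terms:
-11.6 x − 38.4 y = -2056.33
-148.2 x − 105.2 y = -8729.52
Solving the 2×2 system: x ≈ 26.6, y ≈ 45.5 km.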